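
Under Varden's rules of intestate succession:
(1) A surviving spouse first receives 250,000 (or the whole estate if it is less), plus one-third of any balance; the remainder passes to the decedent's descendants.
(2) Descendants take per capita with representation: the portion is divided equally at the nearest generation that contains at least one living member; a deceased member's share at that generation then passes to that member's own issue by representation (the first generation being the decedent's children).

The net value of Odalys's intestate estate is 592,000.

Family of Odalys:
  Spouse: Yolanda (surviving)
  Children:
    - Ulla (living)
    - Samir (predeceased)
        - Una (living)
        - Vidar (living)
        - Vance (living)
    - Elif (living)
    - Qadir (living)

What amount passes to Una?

Una receives 19,000.

Yolanda first takes 250,000, leaving a balance of 342,000. Yolanda then takes one-third of the balance (114,000), for a total of 364,000. The remaining 228,000 passes to the descendants.
The descendants' portion (228,000) is divided into 4 shares of 57,000: Ulla, Elif, and Qadir each take 57,000; Samir's 57,000 share passes to Samir's issue.
Samir's share (57,000) is divided into 3 shares of 19,000: Una, Vidar, and Vance each take 19,000.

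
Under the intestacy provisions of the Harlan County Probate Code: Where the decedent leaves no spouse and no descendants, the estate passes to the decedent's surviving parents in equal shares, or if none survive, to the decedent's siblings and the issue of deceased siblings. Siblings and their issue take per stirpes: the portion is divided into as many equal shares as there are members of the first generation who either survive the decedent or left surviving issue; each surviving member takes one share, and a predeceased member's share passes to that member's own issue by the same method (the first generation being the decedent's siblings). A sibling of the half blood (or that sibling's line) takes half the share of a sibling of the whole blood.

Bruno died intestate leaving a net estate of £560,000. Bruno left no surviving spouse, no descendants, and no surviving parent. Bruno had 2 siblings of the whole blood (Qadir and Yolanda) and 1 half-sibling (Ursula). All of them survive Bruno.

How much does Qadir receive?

Qadir receives £224,000.

The entire £560,000 passes to the siblings and their issue.
Counting each half-blood sibling's line as half a unit, there are 5/2 units in £560,000, so one unit is £224,000. Whole-blood lines (Qadir and Yolanda) take £224,000 each; half-blood lines (Ursula) take £112,000 each.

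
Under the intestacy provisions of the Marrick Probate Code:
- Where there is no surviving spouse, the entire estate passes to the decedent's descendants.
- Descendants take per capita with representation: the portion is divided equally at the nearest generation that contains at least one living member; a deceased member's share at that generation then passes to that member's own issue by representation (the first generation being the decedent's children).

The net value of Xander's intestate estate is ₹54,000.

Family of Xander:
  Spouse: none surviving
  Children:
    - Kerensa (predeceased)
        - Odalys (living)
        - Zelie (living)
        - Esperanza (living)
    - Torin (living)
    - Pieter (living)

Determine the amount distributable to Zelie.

Zelie receives ₹6,000.

The entire ₹54,000 passes to the descendants.
That amount (₹54,000) is divided into 3 shares of ₹18,000: Torin and Pieter each take ₹18,000; Kerensa's ₹18,000 share passes to Kerensa's issue.
Kerensa's share (₹18,000) is divided into 3 shares of ₹6,000: Odalys, Zelie, and Esperanza each take ₹6,000.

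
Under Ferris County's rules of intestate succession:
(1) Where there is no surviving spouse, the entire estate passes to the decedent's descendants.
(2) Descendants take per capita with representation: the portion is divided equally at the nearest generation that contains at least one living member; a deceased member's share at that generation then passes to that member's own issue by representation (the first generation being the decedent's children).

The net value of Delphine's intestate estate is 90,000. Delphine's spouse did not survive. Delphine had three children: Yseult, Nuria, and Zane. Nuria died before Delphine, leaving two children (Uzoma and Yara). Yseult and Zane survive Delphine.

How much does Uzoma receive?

The entire 90,000 passes to the descendants.
That amount (90,000) is divided into 3 shares of 30,000: Yseult and Zane each take 30,000; Nuria's 30,000 share passes to Nuria's issue.
Nuria's share (30,000) is divided into 2 shares of 15,000: Uzoma and Yara each take 15,000.

Uzoma receives 15,000.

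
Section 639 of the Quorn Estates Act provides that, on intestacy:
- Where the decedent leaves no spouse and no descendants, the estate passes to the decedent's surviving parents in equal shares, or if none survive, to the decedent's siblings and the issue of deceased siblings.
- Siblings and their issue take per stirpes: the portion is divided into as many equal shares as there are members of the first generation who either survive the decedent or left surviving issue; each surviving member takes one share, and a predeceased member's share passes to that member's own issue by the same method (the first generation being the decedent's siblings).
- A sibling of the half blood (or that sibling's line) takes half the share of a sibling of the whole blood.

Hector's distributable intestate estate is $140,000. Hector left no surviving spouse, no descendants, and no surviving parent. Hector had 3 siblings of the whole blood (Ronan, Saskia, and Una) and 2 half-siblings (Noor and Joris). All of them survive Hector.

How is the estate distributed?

Ronan: $35,000; Saskia: $35,000; Noor: $17,500; Una: $35,000; Joris: $17,500

The entire $140,000 passes to the siblings and their issue.
Counting each half-blood sibling's line as half a unit, there are 4 units in $140,000, so one unit is $35,000. Whole-blood lines (Ronan, Saskia, and Una) take $35,000 each; half-blood lines (Noor and Joris) take $17,500 each.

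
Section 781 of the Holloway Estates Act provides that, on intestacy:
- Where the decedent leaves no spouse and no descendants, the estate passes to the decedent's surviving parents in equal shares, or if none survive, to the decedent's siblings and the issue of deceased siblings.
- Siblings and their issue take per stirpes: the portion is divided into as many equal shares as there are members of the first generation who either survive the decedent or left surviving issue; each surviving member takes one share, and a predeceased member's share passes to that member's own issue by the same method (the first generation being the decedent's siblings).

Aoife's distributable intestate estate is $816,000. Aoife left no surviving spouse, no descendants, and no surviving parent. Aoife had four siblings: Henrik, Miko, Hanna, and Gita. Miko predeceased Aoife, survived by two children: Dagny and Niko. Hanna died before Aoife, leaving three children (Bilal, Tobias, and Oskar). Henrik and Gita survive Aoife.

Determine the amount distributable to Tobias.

Tobias receives $68,000.

The entire $816,000 passes to the siblings and their issue.
That amount ($816,000) is divided into 4 shares of $204,000: Henrik and Gita each take $204,000; Miko's $204,000 share passes to Miko's issue; Hanna's $204,000 share passes to Hanna's issue.
Miko's share ($204,000) is divided into 2 shares of $102,000: Dagny and Niko each take $102,000.
Hanna's share ($204,000) is divided into 3 shares of $68,000: Bilal, Tobias, and Oskar each take $68,000.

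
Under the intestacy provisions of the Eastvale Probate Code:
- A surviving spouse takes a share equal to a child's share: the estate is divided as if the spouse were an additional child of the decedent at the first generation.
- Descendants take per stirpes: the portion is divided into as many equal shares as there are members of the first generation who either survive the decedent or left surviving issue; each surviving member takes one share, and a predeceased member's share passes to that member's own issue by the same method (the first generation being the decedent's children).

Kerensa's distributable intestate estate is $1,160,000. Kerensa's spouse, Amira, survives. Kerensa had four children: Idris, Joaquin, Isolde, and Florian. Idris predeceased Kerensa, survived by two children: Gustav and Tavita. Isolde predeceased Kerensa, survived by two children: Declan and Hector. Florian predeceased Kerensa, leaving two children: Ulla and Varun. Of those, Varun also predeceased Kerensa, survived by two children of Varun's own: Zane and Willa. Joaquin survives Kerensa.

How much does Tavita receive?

The spouse counts as an additional share at the children's level, so there are 5 primary shares of $232,000. Amira takes one such share ($232,000).
The children's combined portion ($928,000) is divided into 4 shares of $232,000: Joaquin takes $232,000; Idris's $232,000 share passes to Idris's issue; Isolde's $232,000 share passes to Isolde's issue; Florian's $232,000 share passes to Florian's issue.
Idris's share ($232,000) is divided into 2 shares of $116,000: Gustav and Tavita each take $116,000.
Isolde's share ($232,000) is divided into 2 shares of $116,000: Declan and Hector each take $116,000.
Florian's share ($232,000) is divided into 2 shares of $116,000: Ulla takes $116,000; Varun's $116,000 share passes to Varun's issue.
Varun's share ($116,000) is divided into 2 shares of $58,000: Zane and Willa each take $58,000.

Tavita receives $116,000.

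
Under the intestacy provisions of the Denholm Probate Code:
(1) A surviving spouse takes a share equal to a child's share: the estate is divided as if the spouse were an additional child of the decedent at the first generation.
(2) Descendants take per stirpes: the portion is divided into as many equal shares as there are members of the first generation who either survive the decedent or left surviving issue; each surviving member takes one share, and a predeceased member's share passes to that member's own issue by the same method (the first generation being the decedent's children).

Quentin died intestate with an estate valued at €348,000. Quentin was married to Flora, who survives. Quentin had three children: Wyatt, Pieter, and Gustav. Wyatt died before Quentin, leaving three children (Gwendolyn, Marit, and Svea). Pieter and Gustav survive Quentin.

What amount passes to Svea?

Svea receives €29,000.

The spouse counts as an additional share at the children's level, so there are 4 primary shares of €87,000. Flora takes one such share (€87,000).
The children's combined portion (€261,000) is divided into 3 shares of €87,000: Pieter and Gustav each take €87,000; Wyatt's €87,000 share passes to Wyatt's issue.
Wyatt's share (€87,000) is divided into 3 shares of €29,000: Gwendolyn, Marit, and Svea each take €29,000.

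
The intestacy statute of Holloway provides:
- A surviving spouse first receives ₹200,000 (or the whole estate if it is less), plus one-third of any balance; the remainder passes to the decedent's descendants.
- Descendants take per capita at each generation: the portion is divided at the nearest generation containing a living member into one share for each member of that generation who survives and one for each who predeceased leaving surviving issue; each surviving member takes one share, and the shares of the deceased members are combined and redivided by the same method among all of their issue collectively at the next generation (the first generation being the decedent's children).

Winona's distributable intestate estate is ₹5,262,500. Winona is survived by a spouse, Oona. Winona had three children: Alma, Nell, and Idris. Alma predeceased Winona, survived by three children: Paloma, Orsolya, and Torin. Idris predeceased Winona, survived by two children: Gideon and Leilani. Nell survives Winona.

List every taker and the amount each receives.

Oona: ₹1,887,500; Paloma: ₹450,000; Orsolya: ₹450,000; Torin: ₹450,000; Nell: ₹1,125,000; Gideon: ₹450,000; Leilani: ₹450,000

Oona first takes ₹200,000, leaving a balance of ₹5,062,500. Oona then takes one-third of the balance (₹1,687,500), for a total of ₹1,887,500. The remaining ₹3,375,000 passes to the descendants.
The descendants' portion (₹3,375,000) is divided at the children's generation into 3 shares of ₹1,125,000. Nell takes ₹1,125,000. The 2 shares of the deceased (Alma and Idris) are combined into a pool of ₹2,250,000.
That pool (₹2,250,000) is divided at the grandchildren's generation equally among Paloma, Orsolya, Torin, Gideon, and Leilani: ₹450,000 each.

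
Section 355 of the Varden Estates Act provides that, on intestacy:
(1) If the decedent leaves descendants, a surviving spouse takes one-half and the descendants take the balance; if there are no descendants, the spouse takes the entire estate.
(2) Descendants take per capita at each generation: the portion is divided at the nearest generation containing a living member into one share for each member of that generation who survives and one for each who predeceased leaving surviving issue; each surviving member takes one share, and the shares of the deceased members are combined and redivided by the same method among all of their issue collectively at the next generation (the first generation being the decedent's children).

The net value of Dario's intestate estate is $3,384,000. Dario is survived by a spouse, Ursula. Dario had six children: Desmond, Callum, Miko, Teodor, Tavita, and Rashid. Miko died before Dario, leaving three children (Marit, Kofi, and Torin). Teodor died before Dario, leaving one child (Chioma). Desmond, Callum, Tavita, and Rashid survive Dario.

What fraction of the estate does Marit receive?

Ursula takes one-half of $3,384,000 = $1,692,000. The remaining $1,692,000 passes to the descendants.
The descendants' portion ($1,692,000) is divided at the children's generation into 6 shares of $282,000. Desmond, Callum, Tavita, and Rashid each take $282,000. The 2 shares of the deceased (Miko and Teodor) are combined into a pool of $564,000.
That pool ($564,000) is divided at the grandchildren's generation equally among Marit, Kofi, Torin, and Chioma: $141,000 each.

Marit receives 1/24 of the estate.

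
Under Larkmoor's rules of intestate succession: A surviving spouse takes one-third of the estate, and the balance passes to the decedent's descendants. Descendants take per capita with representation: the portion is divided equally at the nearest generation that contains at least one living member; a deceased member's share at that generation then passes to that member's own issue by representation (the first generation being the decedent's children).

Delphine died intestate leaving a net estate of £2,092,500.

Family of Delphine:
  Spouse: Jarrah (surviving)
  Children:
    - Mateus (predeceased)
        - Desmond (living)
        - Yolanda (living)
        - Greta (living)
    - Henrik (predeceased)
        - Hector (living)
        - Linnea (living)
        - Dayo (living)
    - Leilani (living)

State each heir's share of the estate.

Jarrah takes one-third of £2,092,500 = £697,500. The remaining £1,395,000 passes to the descendants.
The descendants' portion (£1,395,000) is divided into 3 shares of £465,000: Leilani takes £465,000; Mateus's £465,000 share passes to Mateus's issue; Henrik's £465,000 share passes to Henrik's issue.
Mateus's share (£465,000) is divided into 3 shares of £155,000: Desmond, Yolanda, and Greta each take £155,000.
Henrik's share (£465,000) is divided into 3 shares of £155,000: Hector, Linnea, and Dayo each take £155,000.

Jarrah: £697,500; Desmond: £155,000; Yolanda: £155,000; Greta: £155,000; Hector: £155,000; Linnea: £155,000; Dayo: £155,000; Leilani: £465,000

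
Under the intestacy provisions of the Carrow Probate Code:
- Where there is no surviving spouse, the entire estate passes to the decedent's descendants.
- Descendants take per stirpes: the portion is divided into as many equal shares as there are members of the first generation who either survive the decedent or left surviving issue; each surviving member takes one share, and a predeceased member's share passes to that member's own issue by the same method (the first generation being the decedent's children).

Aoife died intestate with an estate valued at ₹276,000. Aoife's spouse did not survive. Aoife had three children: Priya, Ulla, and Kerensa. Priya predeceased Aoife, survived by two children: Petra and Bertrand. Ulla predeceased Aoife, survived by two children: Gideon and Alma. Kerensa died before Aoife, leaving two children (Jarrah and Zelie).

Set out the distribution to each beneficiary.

The entire ₹276,000 passes to the descendants.
That amount (₹276,000) is divided into 3 shares of ₹92,000: Priya's ₹92,000 share passes to Priya's issue; Ulla's ₹92,000 share passes to Ulla's issue; Kerensa's ₹92,000 share passes to Kerensa's issue.
Priya's share (₹92,000) is divided into 2 shares of ₹46,000: Petra and Bertrand each take ₹46,000.
Ulla's share (₹92,000) is divided into 2 shares of ₹46,000: Gideon and Alma each take ₹46,000.
Kerensa's share (₹92,000) is divided into 2 shares of ₹46,000: Jarrah and Zelie each take ₹46,000.

Petra: ₹46,000; Bertrand: ₹46,000; Gideon: ₹46,000; Alma: ₹46,000; Jarrah: ₹46,000; Zelie: ₹46,000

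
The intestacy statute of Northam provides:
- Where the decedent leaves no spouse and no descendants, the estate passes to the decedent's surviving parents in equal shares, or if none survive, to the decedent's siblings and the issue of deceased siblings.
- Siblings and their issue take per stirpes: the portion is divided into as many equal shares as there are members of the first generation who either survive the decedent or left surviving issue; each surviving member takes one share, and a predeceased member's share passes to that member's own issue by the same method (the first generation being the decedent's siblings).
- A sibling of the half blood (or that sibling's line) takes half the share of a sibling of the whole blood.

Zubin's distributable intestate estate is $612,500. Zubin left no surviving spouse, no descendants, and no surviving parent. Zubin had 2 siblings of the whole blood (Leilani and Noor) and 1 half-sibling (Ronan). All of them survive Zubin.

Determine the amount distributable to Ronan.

Ronan receives $122,500.

The entire $612,500 passes to the siblings and their issue.
Counting each half-blood sibling's line as half a unit, there are 5/2 units in $612,500, so one unit is $245,000. Whole-blood lines (Leilani and Noor) take $245,000 each; half-blood lines (Ronan) take $122,500 each.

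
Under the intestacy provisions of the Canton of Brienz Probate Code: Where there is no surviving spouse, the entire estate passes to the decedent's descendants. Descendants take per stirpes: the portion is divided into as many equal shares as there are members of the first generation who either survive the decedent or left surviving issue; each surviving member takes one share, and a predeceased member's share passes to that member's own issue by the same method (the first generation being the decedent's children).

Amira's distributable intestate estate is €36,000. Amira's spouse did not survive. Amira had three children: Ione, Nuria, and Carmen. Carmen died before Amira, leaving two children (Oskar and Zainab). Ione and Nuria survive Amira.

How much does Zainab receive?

Zainab receives €6,000.

The entire €36,000 passes to the descendants.
That amount (€36,000) is divided into 3 shares of €12,000: Ione and Nuria each take €12,000; Carmen's €12,000 share passes to Carmen's issue.
Carmen's share (€12,000) is divided into 2 shares of €6,000: Oskar and Zainab each take €6,000.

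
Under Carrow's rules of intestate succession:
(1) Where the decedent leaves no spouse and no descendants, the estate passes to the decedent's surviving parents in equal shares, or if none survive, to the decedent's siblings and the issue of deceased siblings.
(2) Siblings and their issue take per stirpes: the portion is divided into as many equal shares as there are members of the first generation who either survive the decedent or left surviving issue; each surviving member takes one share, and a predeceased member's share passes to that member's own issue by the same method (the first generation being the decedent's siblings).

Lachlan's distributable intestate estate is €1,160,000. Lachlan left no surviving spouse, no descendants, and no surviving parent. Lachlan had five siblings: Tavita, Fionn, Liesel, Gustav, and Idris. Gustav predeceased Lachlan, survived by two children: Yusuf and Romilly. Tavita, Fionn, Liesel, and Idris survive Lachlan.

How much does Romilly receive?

Romilly receives €116,000.

The entire €1,160,000 passes to the siblings and their issue.
That amount (€1,160,000) is divided into 5 shares of €232,000: Tavita, Fionn, Liesel, and Idris each take €232,000; Gustav's €232,000 share passes to Gustav's issue.
Gustav's share (€232,000) is divided into 2 shares of €116,000: Yusuf and Romilly each take €116,000.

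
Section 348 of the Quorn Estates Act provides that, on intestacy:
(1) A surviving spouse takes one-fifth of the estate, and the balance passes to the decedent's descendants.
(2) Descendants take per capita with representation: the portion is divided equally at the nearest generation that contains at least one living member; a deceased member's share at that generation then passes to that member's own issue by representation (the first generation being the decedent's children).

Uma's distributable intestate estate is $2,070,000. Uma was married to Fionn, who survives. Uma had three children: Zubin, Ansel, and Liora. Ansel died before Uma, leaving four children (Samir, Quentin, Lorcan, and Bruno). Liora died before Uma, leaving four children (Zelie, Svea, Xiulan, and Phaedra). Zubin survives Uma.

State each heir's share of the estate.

Fionn: $414,000; Zubin: $552,000; Samir: $138,000; Quentin: $138,000; Lorcan: $138,000; Bruno: $138,000; Zelie: $138,000; Svea: $138,000; Xiulan: $138,000; Phaedra: $138,000

Fionn takes one-fifth of $2,070,000 = $414,000. The remaining $1,656,000 passes to the descendants.
The descendants' portion ($1,656,000) is divided into 3 shares of $552,000: Zubin takes $552,000; Ansel's $552,000 share passes to Ansel's issue; Liora's $552,000 share passes to Liora's issue.
Ansel's share ($552,000) is divided into 4 shares of $138,000: Samir, Quentin, Lorcan, and Bruno each take $138,000.
Liora's share ($552,000) is divided into 4 shares of $138,000: Zelie, Svea, Xiulan, and Phaedra each take $138,000.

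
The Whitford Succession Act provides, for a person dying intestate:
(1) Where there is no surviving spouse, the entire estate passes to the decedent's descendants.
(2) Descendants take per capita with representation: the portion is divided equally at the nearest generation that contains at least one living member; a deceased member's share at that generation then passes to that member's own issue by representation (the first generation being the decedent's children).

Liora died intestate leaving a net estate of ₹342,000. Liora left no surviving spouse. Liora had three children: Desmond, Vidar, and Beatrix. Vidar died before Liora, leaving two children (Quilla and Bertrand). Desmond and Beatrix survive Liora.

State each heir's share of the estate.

Desmond: ₹114,000; Quilla: ₹57,000; Bertrand: ₹57,000; Beatrix: ₹114,000

The entire ₹342,000 passes to the descendants.
That amount (₹342,000) is divided into 3 shares of ₹114,000: Desmond and Beatrix each take ₹114,000; Vidar's ₹114,000 share passes to Vidar's issue.
Vidar's share (₹114,000) is divided into 2 shares of ₹57,000: Quilla and Bertrand each take ₹57,000.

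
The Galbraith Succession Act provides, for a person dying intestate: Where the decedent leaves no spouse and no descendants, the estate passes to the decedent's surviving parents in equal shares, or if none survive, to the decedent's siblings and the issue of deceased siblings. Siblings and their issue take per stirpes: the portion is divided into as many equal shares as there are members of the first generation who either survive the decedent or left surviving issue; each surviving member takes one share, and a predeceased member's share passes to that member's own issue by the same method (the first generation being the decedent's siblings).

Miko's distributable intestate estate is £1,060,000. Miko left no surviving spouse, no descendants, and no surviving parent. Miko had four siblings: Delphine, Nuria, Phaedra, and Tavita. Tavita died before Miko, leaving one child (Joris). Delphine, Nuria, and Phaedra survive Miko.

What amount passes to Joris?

Joris receives £265,000.

The entire £1,060,000 passes to the siblings and their issue.
That amount (£1,060,000) is divided into 4 shares of £265,000: Delphine, Nuria, and Phaedra each take £265,000; Tavita's £265,000 share passes to Tavita's issue.
Tavita's share (£265,000) passes entirely to Joris.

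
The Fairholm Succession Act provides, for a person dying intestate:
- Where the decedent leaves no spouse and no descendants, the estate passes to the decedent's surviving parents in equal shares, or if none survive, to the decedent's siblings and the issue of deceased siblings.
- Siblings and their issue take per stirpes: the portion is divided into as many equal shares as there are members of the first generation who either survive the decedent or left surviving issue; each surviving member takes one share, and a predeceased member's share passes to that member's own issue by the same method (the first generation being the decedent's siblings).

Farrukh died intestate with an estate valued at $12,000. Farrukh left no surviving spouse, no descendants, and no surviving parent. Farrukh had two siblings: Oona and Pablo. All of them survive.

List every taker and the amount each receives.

Oona: $6,000; Pablo: $6,000

The entire $12,000 passes to the siblings and their issue.
That amount ($12,000) is divided into 2 shares of $6,000: Oona and Pablo each take $6,000.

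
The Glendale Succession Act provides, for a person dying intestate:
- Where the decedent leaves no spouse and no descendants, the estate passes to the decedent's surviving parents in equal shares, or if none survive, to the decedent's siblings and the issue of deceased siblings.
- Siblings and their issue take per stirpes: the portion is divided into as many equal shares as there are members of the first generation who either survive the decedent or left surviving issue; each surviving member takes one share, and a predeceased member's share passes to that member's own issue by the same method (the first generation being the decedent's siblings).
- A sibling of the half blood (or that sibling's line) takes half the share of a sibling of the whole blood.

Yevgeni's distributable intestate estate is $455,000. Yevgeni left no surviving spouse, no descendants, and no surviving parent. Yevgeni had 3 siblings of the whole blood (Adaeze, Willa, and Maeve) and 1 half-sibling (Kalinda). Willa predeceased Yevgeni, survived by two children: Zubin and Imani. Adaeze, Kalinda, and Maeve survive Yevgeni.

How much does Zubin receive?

The entire $455,000 passes to the siblings and their issue.
Counting each half-blood sibling's line as half a unit, there are 7/2 units in $455,000, so one unit is $130,000. Whole-blood lines (Adaeze, Willa, and Maeve) take $130,000 each; half-blood lines (Kalinda) take $65,000 each.
Willa's share ($130,000) is divided into 2 shares of $65,000: Zubin and Imani each take $65,000.

Zubin receives $65,000.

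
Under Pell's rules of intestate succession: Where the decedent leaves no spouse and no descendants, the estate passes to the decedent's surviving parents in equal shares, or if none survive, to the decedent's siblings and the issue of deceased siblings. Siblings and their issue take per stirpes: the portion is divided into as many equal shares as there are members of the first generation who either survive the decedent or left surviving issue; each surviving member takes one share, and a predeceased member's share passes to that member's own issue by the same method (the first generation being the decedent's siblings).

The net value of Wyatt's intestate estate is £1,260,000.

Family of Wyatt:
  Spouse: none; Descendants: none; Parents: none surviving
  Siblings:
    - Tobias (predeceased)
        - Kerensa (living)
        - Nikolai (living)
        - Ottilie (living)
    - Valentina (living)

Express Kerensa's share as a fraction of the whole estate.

Kerensa receives 1/6 of the estate.

The entire £1,260,000 passes to the siblings and their issue.
That amount (£1,260,000) is divided into 2 shares of £630,000: Valentina takes £630,000; Tobias's £630,000 share passes to Tobias's issue.
Tobias's share (£630,000) is divided into 3 shares of £210,000: Kerensa, Nikolai, and Ottilie each take £210,000.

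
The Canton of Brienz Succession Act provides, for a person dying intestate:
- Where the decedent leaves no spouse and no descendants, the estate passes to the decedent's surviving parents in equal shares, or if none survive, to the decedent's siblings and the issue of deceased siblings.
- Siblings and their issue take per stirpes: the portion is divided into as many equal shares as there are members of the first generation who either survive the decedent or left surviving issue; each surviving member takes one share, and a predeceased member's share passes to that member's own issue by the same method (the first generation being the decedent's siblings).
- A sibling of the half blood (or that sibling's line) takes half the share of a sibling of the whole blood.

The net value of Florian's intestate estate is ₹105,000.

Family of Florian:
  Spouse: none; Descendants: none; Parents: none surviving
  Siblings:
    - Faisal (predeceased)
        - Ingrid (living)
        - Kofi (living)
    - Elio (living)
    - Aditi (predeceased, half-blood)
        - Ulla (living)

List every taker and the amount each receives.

Ingrid: ₹21,000; Kofi: ₹21,000; Elio: ₹42,000; Ulla: ₹21,000

The entire ₹105,000 passes to the siblings and their issue.
Counting each half-blood sibling's line as half a unit, there are 5/2 units in ₹105,000, so one unit is ₹42,000. Whole-blood lines (Faisal and Elio) take ₹42,000 each; half-blood lines (Aditi) take ₹21,000 each.
Faisal's share (₹42,000) is divided into 2 shares of ₹21,000: Ingrid and Kofi each take ₹21,000.
Aditi's share (₹21,000) passes entirely to Ulla.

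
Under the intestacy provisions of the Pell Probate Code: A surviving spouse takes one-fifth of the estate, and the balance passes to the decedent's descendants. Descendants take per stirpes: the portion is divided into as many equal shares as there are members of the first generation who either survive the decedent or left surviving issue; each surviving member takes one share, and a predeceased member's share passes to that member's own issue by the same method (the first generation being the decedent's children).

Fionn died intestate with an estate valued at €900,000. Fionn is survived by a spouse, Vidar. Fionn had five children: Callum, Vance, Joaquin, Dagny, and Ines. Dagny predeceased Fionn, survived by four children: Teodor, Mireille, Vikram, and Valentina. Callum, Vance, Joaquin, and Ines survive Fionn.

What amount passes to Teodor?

Vidar takes one-fifth of €900,000 = €180,000. The remaining €720,000 passes to the descendants.
The descendants' portion (€720,000) is divided into 5 shares of €144,000: Callum, Vance, Joaquin, and Ines each take €144,000; Dagny's €144,000 share passes to Dagny's issue.
Dagny's share (€144,000) is divided into 4 shares of €36,000: Teodor, Mireille, Vikram, and Valentina each take €36,000.

Teodor receives €36,000.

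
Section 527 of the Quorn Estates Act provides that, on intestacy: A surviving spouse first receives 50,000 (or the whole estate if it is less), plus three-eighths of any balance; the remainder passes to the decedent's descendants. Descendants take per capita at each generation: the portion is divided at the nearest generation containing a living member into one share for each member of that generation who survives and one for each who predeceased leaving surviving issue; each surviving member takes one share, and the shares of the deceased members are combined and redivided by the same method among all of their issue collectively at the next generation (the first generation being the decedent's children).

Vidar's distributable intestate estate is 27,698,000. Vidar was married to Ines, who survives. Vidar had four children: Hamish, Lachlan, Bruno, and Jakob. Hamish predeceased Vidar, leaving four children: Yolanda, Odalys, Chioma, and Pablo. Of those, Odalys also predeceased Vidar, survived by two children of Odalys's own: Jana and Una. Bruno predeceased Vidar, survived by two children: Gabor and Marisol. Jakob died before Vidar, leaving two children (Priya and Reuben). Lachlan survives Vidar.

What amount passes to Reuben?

Ines first takes 50,000, leaving a balance of 27,648,000. Ines then takes three-eighths of the balance (10,368,000), for a total of 10,418,000. The remaining 17,280,000 passes to the descendants.
The descendants' portion (17,280,000) is divided at the children's generation into 4 shares of 4,320,000. Lachlan takes 4,320,000. The 3 shares of the deceased (Hamish, Bruno, and Jakob) are combined into a pool of 12,960,000.
That pool (12,960,000) is divided at the grandchildren's generation into 8 shares of 1,620,000. Yolanda, Chioma, Pablo, Gabor, Marisol, Priya, and Reuben each take 1,620,000. The remaining share for the deceased Odalys (1,620,000) is carried to the next generation.
That pool (1,620,000) is divided at the great-grandchildren's generation equally among Jana and Una: 810,000 each.

Reuben receives 1,620,000.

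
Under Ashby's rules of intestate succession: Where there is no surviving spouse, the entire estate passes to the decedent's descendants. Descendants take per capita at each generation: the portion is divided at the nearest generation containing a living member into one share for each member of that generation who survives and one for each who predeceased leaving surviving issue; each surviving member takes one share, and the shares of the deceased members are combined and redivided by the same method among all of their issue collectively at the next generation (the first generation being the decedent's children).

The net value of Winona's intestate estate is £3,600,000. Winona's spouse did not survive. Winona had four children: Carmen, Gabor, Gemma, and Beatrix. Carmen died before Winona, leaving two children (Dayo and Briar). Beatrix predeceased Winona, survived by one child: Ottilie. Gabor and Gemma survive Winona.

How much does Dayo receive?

The entire £3,600,000 passes to the descendants.
That amount (£3,600,000) is divided at the children's generation into 4 shares of £900,000. Gabor and Gemma each take £900,000. The 2 shares of the deceased (Carmen and Beatrix) are combined into a pool of £1,800,000.
That pool (£1,800,000) is divided at the grandchildren's generation equally among Dayo, Briar, and Ottilie: £600,000 each.

Dayo receives £600,000.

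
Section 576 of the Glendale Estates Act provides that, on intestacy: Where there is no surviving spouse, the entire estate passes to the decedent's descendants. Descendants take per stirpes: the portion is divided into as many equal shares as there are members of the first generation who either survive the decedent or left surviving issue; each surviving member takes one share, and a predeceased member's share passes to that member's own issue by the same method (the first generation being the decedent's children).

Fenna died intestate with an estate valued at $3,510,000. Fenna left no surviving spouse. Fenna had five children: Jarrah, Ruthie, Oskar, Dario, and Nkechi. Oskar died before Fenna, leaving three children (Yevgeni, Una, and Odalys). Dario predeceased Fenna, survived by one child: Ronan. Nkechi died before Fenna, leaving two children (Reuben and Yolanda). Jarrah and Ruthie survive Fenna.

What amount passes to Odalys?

Odalys receives $234,000.

The entire $3,510,000 passes to the descendants.
That amount ($3,510,000) is divided into 5 shares of $702,000: Jarrah and Ruthie each take $702,000; Oskar's $702,000 share passes to Oskar's issue; Dario's $702,000 share passes to Dario's issue; Nkechi's $702,000 share passes to Nkechi's issue.
Oskar's share ($702,000) is divided into 3 shares of $234,000: Yevgeni, Una, and Odalys each take $234,000.
Dario's share ($702,000) passes entirely to Ronan.
Nkechi's share ($702,000) is divided into 2 shares of $351,000: Reuben and Yolanda each take $351,000.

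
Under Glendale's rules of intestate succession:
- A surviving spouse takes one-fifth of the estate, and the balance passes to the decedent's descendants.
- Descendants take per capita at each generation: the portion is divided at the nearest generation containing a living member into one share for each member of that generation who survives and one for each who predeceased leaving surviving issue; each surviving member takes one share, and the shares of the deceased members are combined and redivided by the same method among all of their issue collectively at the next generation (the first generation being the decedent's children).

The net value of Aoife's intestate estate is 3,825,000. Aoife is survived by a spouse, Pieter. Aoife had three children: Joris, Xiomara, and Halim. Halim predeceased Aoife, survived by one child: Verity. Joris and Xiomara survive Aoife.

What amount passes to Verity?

Pieter takes one-fifth of 3,825,000 = 765,000. The remaining 3,060,000 passes to the descendants.
The descendants' portion (3,060,000) is divided at the children's generation into 3 shares of 1,020,000. Joris and Xiomara each take 1,020,000. The remaining share for the deceased Halim (1,020,000) is carried to the next generation.
That pool (1,020,000) passes entirely to Verity, the sole taker at the grandchildren's generation.

Verity receives 1,020,000.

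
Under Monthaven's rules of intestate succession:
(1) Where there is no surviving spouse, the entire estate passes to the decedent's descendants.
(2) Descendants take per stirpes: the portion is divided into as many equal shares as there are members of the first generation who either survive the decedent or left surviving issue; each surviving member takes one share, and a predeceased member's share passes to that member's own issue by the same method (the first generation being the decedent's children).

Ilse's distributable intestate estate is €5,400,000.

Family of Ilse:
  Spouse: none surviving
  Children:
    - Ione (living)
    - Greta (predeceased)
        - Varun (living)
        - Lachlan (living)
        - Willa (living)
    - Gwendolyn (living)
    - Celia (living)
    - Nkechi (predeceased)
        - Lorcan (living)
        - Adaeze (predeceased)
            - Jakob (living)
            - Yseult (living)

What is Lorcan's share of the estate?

The entire €5,400,000 passes to the descendants.
That amount (€5,400,000) is divided into 5 shares of €1,080,000: Ione, Gwendolyn, and Celia each take €1,080,000; Greta's €1,080,000 share passes to Greta's issue; Nkechi's €1,080,000 share passes to Nkechi's issue.
Greta's share (€1,080,000) is divided into 3 shares of €360,000: Varun, Lachlan, and Willa each take €360,000.
Nkechi's share (€1,080,000) is divided into 2 shares of €540,000: Lorcan takes €540,000; Adaeze's €540,000 share passes to Adaeze's issue.
Adaeze's share (€540,000) is divided into 2 shares of €270,000: Jakob and Yseult each take €270,000.

Lorcan receives €540,000.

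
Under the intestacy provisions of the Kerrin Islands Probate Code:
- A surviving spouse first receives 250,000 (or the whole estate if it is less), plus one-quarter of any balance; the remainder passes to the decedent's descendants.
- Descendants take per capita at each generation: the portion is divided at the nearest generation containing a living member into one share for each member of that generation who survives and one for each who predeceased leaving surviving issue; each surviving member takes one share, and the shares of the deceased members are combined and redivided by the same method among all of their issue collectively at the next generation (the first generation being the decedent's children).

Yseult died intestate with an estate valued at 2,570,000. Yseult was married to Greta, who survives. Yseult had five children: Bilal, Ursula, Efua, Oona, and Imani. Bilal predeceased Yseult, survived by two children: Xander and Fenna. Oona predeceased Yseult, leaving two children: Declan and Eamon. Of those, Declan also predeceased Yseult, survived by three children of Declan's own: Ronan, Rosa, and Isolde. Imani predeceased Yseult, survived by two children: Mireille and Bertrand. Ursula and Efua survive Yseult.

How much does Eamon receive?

Eamon receives 174,000.

Greta first takes 250,000, leaving a balance of 2,320,000. Greta then takes one-quarter of the balance (580,000), for a total of 830,000. The remaining 1,740,000 passes to the descendants.
The descendants' portion (1,740,000) is divided at the children's generation into 5 shares of 348,000. Ursula and Efua each take 348,000. The 3 shares of the deceased (Bilal, Oona, and Imani) are combined into a pool of 1,044,000.
That pool (1,044,000) is divided at the grandchildren's generation into 6 shares of 174,000. Xander, Fenna, Eamon, Mireille, and Bertrand each take 174,000. The remaining share for the deceased Declan (174,000) is carried to the next generation.
That pool (174,000) is divided at the great-grandchildren's generation equally among Ronan, Rosa, and Isolde: 58,000 each.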